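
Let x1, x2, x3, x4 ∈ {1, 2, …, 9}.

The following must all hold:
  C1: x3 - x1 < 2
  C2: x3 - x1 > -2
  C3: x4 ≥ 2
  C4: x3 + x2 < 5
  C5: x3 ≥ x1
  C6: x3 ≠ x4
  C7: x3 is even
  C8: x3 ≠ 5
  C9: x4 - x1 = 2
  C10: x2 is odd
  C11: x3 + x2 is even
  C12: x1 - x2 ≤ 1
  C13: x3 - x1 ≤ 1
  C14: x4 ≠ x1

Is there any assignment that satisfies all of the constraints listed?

Unsatisfiable

Constraint 7 makes x3 even and constraint 10 makes x2 odd, so x3 + x2 must be odd. Constraint 11 says x3 + x2 is even — contradiction.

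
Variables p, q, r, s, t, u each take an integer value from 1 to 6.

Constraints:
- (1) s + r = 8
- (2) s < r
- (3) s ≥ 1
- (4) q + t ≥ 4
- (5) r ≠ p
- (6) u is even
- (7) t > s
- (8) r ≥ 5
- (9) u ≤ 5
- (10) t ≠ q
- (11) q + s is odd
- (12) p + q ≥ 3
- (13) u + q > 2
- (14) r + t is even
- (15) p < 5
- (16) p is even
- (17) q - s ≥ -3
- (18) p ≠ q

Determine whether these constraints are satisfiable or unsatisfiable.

Take p = 4, q = 1, r = 6, s = 2, t = 6, u = 4. Then constraint 1: s + r = 8; constraint 4: q + t = 7, and every other listed constraint is also met.

Satisfiable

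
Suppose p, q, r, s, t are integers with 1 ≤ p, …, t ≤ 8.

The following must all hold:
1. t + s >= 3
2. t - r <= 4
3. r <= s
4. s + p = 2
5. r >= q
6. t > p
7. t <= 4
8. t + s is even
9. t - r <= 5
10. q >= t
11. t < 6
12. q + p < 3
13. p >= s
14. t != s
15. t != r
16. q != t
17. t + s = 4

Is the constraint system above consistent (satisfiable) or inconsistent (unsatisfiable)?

Constraints 3, 5, 6, 10, and 13 give t ≤ q, q ≤ r, r ≤ s, s ≤ p, p < t. Chaining: t ≤ q ≤ r ≤ s ≤ p < t, which forces t < t — impossible.

Unsatisfiable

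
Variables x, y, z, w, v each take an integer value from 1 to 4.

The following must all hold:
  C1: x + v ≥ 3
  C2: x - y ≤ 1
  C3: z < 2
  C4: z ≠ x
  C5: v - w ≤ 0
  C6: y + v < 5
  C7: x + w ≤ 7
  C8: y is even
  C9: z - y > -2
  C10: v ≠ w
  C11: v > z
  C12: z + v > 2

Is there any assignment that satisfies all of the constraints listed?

The assignment x = 2, y = 2, z = 1, w = 3, v = 2 works:
  constraint 1 holds since x + v = 4.
  constraint 2 holds since x - y = 0.
  constraint 5 holds since v - w = -1.
The rest check out directly.

Satisfiable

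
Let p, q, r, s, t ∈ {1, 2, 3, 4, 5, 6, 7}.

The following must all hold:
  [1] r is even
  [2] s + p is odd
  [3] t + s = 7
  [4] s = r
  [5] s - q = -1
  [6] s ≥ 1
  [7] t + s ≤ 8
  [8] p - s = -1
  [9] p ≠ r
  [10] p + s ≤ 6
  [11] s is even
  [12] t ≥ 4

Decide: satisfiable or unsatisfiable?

Satisfiable

The assignment p = 1, q = 3, r = 2, s = 2, t = 5 works:
  constraint 3 holds since t + s = 7.
  constraint 5 holds since s - q = -1.
  constraint 7 holds since t + s = 7.
The rest check out directly.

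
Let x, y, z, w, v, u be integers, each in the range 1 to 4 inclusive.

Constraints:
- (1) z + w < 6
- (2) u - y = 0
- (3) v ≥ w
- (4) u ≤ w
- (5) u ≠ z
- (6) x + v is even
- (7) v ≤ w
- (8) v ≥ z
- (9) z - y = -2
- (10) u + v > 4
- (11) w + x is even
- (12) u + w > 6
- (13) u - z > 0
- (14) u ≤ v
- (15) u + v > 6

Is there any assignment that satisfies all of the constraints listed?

Satisfiable

Try x = 4, y = 3, z = 1, w = 4, v = 4, u = 3.
Check constraint 1: z + w = 5; constraint 2: u - y = 0; constraint 9: z - y = -2. The remaining constraints are straightforward to verify.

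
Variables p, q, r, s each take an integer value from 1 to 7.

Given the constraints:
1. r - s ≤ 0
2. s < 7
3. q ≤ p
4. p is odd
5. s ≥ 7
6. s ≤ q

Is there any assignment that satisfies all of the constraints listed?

Unsatisfiable

From constraint 5: s ≥ 7. From constraint 2: s ≤ 6. But 6 < 7, so no value of s works.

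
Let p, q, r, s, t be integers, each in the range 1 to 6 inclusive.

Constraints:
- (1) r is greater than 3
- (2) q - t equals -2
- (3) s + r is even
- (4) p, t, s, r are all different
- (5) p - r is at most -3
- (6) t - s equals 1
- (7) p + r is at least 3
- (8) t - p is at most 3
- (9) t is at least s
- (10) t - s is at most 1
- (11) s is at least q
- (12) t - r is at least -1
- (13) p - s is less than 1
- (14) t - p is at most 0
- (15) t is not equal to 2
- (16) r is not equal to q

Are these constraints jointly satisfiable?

Unsatisfiable

Constraints 5, 12, and 14 give r − p ≥ 3, p − t ≥ 0, t − r ≥ -1.
Adding all 3 inequalities: the left sides telescope to 0, and the right sides sum to 3 + 0 + (-1) = 2. So 0 ≥ 2, which is false.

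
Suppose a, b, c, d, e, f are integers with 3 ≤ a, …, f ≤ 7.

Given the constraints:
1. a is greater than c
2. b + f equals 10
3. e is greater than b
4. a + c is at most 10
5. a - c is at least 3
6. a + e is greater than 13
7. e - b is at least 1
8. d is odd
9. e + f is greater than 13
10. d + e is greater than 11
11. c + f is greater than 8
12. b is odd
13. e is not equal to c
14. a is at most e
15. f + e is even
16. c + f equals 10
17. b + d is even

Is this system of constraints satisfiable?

Satisfiable

Try a = 7, b = 3, c = 3, d = 5, e = 7, f = 7.
Check constraint 2: b + f = 10; constraint 4: a + c = 10; constraint 5: a - c = 4. The remaining constraints are straightforward to verify.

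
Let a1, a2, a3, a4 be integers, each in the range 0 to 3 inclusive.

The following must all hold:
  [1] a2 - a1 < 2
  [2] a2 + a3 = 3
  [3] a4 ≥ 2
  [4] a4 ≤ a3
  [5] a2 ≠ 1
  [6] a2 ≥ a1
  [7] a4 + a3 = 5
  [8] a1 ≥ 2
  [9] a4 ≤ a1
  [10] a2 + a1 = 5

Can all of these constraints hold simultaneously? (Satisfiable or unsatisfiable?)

Unsatisfiable

From constraints 6 and 8: a2 ≥ a1 ≥ 2. From constraints 3 and 4: a3 ≥ a4 ≥ 2. Hence a2 + a3 ≥ 4. But constraint 2 requires a2 + a3 = 3, and 3 < 4. Contradiction.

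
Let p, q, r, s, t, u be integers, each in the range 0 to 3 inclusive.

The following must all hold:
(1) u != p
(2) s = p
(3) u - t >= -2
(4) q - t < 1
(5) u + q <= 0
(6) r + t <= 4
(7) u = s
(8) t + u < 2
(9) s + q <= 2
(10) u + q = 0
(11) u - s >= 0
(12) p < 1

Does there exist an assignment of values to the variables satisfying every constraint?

Unsatisfiable

From constraints 2 and 7, u = s = p, so u = p. But constraint 1 says u ≠ p. Contradiction.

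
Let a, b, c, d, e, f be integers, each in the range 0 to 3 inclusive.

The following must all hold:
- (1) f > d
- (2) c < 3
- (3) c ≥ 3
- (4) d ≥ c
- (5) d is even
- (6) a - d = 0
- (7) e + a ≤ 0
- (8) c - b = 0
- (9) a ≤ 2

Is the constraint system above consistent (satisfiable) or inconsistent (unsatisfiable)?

From constraint 3: c ≥ 3. From constraint 2: c ≤ 2. But 2 < 3, so no value of c works.

Unsatisfiable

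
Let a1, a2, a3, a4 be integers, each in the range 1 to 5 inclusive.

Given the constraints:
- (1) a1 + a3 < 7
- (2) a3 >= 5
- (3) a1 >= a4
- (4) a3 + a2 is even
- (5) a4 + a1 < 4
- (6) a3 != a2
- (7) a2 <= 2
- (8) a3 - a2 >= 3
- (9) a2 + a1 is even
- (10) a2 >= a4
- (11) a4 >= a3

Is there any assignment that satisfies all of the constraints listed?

From constraints 2 and 11: a4 ≥ a3 and a3 ≥ 5, so a4 ≥ 5. From constraints 7 and 10: a4 ≤ a2 and a2 ≤ 2, so a4 ≤ 2. But 2 < 5, so no value of a4 works.

Unsatisfiable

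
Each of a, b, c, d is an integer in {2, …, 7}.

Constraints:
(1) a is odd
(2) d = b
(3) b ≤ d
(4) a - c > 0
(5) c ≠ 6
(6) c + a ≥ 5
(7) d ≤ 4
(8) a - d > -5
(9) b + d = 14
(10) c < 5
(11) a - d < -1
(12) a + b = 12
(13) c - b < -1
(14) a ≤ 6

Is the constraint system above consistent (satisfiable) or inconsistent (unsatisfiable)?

From constraint 14: a ≤ 6. From constraints 3 and 7: b ≤ d ≤ 4. Hence a + b ≤ 10. But constraint 12 requires a + b = 12, and 12 > 10. Contradiction.

Unsatisfiable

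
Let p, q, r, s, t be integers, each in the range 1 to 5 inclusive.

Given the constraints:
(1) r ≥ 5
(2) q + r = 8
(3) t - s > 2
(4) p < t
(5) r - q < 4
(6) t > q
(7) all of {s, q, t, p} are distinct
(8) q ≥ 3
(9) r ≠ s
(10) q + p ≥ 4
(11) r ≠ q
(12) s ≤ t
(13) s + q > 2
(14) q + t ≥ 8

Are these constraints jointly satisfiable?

Setting (p, q, r, s, t) = (2, 3, 5, 1, 5) satisfies everything: constraint 2: q + r = 8; constraint 3: t - s = 4; constraint 5: r - q = 2, and the others follow.

Satisfiable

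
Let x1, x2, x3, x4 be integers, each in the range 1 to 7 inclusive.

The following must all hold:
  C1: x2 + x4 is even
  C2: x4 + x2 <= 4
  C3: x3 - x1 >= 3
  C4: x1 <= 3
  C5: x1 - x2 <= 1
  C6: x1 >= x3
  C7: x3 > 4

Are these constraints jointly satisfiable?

Unsatisfiable

From constraint 7: x3 ≥ 5. From constraints 4 and 6: x3 ≤ x1 and x1 ≤ 3, so x3 ≤ 3. But 3 < 5, so no value of x3 works.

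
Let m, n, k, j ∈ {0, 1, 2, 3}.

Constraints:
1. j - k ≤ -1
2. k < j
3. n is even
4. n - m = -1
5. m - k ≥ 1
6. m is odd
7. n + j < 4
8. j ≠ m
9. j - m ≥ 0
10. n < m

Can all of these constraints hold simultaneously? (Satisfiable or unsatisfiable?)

Constraints 1, 5, and 9 give m − k ≥ 1, k − j ≥ 1, j − m ≥ 0.
Adding all 3 inequalities: the left sides telescope to 0, and the right sides sum to 1 + 1 + 0 = 2. So 0 ≥ 2, which is false.

Unsatisfiable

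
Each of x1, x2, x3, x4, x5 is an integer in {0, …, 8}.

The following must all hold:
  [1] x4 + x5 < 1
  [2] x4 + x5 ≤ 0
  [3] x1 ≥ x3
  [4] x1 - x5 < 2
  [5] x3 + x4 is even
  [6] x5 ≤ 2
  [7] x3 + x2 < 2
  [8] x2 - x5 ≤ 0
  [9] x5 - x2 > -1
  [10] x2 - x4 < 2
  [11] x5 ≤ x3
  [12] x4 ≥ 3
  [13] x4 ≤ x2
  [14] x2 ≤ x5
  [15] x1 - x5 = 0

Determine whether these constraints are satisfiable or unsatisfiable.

Unsatisfiable

From constraints 12 and 13: x2 ≥ x4 and x4 ≥ 3, so x2 ≥ 3. From constraints 6 and 14: x2 ≤ x5 and x5 ≤ 2, so x2 ≤ 2. But 2 < 3, so no value of x2 works.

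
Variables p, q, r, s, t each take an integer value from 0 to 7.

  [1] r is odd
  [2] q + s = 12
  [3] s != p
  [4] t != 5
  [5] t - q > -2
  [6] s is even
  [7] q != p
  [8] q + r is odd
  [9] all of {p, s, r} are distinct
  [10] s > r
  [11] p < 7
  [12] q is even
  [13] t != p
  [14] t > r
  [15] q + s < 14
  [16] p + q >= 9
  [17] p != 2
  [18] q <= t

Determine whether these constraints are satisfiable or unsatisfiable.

Satisfiable

The assignment p = 4, q = 6, r = 5, s = 6, t = 6 works:
  constraint 2 holds since q + s = 12.
  constraint 5 holds since t - q = 0.
  constraint 15 holds since q + s = 12.
The rest check out directly.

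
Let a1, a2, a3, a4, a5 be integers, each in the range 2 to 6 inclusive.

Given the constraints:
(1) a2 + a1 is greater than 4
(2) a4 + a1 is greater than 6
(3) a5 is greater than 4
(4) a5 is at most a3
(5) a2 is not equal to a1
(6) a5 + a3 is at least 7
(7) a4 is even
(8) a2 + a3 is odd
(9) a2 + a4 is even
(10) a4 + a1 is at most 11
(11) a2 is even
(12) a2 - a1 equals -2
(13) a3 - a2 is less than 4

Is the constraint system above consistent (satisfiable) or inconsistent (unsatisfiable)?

Satisfiable

One satisfying assignment is a1 = 4, a2 = 2, a3 = 5, a4 = 4, a5 = 5.
For the less obvious constraints — constraint 1: a2 + a1 = 6; constraint 2: a4 + a1 = 8 — and the others hold by inspection.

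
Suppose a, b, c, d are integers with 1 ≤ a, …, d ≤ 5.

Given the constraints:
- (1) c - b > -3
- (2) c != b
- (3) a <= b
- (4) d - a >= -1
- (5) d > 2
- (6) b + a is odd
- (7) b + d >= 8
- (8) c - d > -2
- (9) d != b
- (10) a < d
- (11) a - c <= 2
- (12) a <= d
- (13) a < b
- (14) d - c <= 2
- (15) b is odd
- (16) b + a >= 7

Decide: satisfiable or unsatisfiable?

One satisfying assignment is a = 2, b = 5, c = 3, d = 4.
For the less obvious constraints — constraint 1: c - b = -2; constraint 4: d - a = 2 — and the others hold by inspection.

Satisfiable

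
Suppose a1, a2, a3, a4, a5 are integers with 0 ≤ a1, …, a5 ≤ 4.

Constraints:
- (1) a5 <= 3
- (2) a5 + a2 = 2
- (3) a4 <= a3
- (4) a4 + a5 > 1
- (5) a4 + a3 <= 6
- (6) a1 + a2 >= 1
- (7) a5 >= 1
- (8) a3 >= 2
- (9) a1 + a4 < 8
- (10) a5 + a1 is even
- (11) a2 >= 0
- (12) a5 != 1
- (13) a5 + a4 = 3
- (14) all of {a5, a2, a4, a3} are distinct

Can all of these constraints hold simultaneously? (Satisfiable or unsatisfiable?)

Satisfiable

One satisfying assignment is a1 = 4, a2 = 0, a3 = 4, a4 = 1, a5 = 2.
For the less obvious constraints — constraint 2: a5 + a2 = 2; constraint 4: a4 + a5 = 3 — and the others hold by inspection.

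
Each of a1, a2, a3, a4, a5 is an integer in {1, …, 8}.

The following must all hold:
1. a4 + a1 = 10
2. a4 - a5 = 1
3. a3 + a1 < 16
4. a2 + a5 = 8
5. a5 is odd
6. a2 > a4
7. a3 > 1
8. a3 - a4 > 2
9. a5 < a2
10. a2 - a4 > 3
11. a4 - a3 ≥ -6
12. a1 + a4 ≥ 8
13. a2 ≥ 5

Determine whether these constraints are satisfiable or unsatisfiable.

Satisfiable

The assignment a1 = 8, a2 = 7, a3 = 7, a4 = 2, a5 = 1 works:
  constraint 1 holds since a4 + a1 = 10.
  constraint 2 holds since a4 - a5 = 1.
  constraint 3 holds since a3 + a1 = 15.
The rest check out directly.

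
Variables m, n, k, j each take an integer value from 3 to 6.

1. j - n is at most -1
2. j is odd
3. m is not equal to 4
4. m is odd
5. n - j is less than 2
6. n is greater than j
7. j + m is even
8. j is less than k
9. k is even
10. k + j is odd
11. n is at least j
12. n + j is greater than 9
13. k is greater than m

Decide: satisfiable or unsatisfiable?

The assignment m = 3, n = 6, k = 6, j = 5 works:
  constraint 1 holds since j - n = -1.
  constraint 5 holds since n - j = 1.
  constraint 12 holds since n + j = 11.
The rest check out directly.

Satisfiable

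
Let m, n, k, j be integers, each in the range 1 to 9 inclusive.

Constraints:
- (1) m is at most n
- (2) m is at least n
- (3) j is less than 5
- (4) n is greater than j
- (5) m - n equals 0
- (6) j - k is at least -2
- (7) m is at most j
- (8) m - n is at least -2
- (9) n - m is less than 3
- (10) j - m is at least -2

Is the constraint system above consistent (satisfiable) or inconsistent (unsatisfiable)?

Unsatisfiable

Constraints 2, 4, and 7 give j < n, n ≤ m, m ≤ j. Chaining: j < n ≤ m ≤ j, which forces j < j — impossible.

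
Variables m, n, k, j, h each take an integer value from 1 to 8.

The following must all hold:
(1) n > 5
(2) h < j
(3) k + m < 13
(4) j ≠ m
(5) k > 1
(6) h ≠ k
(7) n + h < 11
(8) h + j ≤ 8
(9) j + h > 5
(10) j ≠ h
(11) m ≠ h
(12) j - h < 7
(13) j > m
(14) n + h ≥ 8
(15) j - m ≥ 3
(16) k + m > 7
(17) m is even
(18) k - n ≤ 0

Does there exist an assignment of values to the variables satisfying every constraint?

Satisfiable

Try m = 2, n = 8, k = 8, j = 7, h = 1.
Check constraint 3: k + m = 10; constraint 7: n + h = 9; constraint 8: h + j = 8. The remaining constraints are straightforward to verify.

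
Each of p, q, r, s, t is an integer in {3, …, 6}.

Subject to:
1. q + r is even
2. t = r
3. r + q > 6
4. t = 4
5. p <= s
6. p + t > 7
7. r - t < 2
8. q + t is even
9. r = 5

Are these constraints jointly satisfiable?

Unsatisfiable

Constraint 4 fixes t = 4 and constraint 9 fixes r = 5, but constraint 2 requires t = r. Since 4 ≠ 5, contradiction.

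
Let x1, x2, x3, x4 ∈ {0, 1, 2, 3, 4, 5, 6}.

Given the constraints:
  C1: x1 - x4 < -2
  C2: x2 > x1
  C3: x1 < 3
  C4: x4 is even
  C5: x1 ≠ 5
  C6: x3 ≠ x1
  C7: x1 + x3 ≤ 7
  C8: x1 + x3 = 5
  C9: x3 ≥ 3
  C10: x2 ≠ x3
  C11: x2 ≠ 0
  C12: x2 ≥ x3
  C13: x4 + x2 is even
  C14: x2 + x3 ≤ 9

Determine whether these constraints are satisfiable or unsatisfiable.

Satisfiable

Setting (x1, x2, x3, x4) = (2, 6, 3, 6) satisfies everything: constraint 1: x1 - x4 = -4; constraint 7: x1 + x3 = 5; constraint 8: x1 + x3 = 5, and the others follow.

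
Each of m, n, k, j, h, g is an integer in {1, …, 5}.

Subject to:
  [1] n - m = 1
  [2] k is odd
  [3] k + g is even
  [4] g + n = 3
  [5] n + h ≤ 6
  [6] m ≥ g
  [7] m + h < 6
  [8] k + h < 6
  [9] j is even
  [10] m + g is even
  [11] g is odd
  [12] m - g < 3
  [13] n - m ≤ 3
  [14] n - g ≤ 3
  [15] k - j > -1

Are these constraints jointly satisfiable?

Take m = 1, n = 2, k = 3, j = 2, h = 2, g = 1. Then constraint 1: n - m = 1; constraint 4: g + n = 3, and every other listed constraint is also met.

Satisfiable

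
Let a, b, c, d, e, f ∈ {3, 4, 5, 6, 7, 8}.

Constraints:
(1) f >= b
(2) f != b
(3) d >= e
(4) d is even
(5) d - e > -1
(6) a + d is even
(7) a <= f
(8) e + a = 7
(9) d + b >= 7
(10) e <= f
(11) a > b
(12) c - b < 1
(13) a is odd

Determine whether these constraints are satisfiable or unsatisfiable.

Constraint 13 makes a odd and constraint 4 makes d even, so a + d must be odd. Constraint 6 says a + d is even — contradiction.

Unsatisfiable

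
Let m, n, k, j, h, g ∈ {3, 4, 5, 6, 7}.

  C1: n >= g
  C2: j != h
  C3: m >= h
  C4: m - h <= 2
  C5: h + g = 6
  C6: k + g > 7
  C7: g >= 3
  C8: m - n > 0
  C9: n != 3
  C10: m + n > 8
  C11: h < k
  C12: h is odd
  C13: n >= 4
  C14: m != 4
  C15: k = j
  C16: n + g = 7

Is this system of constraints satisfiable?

Satisfiable

One satisfying assignment is m = 5, n = 4, k = 7, j = 7, h = 3, g = 3.
For the less obvious constraints — constraint 4: m - h = 2; constraint 5: h + g = 6; constraint 6: k + g = 10 — and the others hold by inspection.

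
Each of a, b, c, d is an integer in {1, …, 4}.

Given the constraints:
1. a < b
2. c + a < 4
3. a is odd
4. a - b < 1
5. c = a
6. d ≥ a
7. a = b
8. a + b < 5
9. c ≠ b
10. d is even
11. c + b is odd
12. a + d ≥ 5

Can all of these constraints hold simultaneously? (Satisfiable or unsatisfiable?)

From constraints 5 and 7, c = a = b, so c = b. But constraint 9 says c ≠ b. Contradiction.

Unsatisfiable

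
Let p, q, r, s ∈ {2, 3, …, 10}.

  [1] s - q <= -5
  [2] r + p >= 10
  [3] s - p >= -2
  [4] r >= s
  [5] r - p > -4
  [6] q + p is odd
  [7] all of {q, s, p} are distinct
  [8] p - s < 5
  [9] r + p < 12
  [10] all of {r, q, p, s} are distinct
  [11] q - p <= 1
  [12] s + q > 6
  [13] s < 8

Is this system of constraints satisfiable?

Unsatisfiable

Constraints 1, 3, and 11 give q − s ≥ 5, s − p ≥ -2, p − q ≥ -1.
Adding all 3 inequalities: the left sides telescope to 0, and the right sides sum to 5 + (-2) + (-1) = 2. So 0 ≥ 2, which is false.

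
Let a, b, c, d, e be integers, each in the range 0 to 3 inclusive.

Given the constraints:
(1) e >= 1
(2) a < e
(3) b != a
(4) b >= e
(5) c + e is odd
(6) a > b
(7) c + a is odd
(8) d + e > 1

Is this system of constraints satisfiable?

Unsatisfiable

Constraints 2, 4, and 6 give b < a, a < e, e ≤ b. Chaining: b < a < e ≤ b, which forces b < b — impossible.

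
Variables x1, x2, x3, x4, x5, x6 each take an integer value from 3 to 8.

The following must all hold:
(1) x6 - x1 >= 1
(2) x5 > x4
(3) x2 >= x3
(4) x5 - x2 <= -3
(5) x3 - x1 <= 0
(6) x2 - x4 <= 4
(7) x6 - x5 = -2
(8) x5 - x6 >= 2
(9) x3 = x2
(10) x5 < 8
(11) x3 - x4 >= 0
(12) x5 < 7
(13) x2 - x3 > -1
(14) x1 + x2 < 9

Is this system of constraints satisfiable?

Unsatisfiable

Constraints 1, 4, 5, 6, 8, and 11 give x5 − x6 ≥ 2, x6 − x1 ≥ 1, x1 − x3 ≥ 0, x3 − x4 ≥ 0, x4 − x2 ≥ -4, x2 − x5 ≥ 3.
Adding all 6 inequalities: the left sides telescope to 0, and the right sides sum to 2 + 1 + 0 + 0 + (-4) + 3 = 2. So 0 ≥ 2, which is false.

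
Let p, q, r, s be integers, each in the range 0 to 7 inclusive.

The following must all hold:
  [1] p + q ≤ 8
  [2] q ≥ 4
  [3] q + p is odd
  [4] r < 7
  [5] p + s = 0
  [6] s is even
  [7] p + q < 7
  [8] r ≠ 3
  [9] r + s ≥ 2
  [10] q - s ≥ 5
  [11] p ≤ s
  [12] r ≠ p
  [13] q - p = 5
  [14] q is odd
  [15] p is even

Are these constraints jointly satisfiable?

Take p = 0, q = 5, r = 2, s = 0. Then constraint 1: p + q = 5; constraint 5: p + s = 0, and every other listed constraint is also met.

Satisfiable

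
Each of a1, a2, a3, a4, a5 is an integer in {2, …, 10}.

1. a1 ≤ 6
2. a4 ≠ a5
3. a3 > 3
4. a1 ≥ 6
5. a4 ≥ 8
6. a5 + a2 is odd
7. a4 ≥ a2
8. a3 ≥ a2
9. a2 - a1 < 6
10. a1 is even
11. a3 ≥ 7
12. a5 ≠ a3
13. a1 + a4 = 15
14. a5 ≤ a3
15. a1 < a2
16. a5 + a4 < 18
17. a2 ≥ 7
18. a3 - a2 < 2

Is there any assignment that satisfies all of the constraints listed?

Satisfiable

The assignment a1 = 6, a2 = 9, a3 = 9, a4 = 9, a5 = 6 works:
  constraint 9 holds since a2 - a1 = 3.
  constraint 13 holds since a1 + a4 = 15.
  constraint 16 holds since a5 + a4 = 15.
The rest check out directly.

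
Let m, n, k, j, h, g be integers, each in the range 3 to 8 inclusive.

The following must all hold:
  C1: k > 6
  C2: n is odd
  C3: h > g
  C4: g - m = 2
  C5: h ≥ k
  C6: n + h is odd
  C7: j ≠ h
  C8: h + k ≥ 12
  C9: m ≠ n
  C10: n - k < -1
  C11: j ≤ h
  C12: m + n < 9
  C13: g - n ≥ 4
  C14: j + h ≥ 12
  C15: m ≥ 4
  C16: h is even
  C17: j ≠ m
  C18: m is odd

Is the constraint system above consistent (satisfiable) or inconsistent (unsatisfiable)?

Satisfiable

The assignment m = 5, n = 3, k = 7, j = 7, h = 8, g = 7 works:
  constraint 4 holds since g - m = 2.
  constraint 8 holds since h + k = 15.
The rest check out directly.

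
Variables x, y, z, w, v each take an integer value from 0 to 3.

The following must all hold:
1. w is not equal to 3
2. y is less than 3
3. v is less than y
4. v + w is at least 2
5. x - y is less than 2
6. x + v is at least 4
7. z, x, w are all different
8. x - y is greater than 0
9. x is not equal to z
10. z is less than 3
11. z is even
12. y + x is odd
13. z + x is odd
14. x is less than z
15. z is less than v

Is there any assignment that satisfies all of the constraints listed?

Unsatisfiable

Constraints 3, 8, 14, and 15 give x < z, z < v, v < y, y < x. Chaining: x < z < v < y < x, which forces x < x — impossible.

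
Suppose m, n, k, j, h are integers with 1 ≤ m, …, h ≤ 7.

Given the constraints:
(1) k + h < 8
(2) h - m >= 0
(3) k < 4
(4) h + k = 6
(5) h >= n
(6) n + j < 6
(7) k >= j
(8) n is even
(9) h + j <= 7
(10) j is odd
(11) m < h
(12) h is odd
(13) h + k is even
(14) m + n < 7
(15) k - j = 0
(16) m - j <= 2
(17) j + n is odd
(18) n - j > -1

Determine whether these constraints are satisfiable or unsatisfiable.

Take m = 2, n = 2, k = 1, j = 1, h = 5. Then constraint 1: k + h = 6; constraint 2: h - m = 3; constraint 4: h + k = 6, and every other listed constraint is also met.

Satisfiable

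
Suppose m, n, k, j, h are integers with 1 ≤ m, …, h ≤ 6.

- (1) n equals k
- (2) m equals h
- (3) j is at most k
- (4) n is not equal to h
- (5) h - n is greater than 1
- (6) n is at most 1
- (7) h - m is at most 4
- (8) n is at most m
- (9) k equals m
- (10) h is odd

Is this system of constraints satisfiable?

Unsatisfiable

From constraints 1, 2, and 9, n = k = m = h, so n = h. But constraint 4 says n ≠ h. Contradiction.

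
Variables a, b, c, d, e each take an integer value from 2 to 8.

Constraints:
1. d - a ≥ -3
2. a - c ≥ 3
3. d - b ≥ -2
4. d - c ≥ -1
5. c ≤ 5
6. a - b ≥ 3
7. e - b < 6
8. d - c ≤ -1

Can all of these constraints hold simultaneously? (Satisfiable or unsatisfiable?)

Constraints 1, 2, and 8 give d − a ≥ -3, a − c ≥ 3, c − d ≥ 1.
Adding all 3 inequalities: the left sides telescope to 0, and the right sides sum to (-3) + 3 + 1 = 1. So 0 ≥ 1, which is false.

Unsatisfiable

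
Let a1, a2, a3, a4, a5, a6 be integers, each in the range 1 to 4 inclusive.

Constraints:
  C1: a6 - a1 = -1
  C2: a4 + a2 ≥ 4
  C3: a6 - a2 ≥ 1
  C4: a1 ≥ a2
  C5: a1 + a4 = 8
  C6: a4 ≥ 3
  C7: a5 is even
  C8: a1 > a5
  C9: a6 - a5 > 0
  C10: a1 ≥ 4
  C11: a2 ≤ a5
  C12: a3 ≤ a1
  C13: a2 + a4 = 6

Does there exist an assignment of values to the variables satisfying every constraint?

Satisfiable

Try a1 = 4, a2 = 2, a3 = 2, a4 = 4, a5 = 2, a6 = 3.
Check constraint 1: a6 - a1 = -1; constraint 2: a4 + a2 = 6. The remaining constraints are straightforward to verify.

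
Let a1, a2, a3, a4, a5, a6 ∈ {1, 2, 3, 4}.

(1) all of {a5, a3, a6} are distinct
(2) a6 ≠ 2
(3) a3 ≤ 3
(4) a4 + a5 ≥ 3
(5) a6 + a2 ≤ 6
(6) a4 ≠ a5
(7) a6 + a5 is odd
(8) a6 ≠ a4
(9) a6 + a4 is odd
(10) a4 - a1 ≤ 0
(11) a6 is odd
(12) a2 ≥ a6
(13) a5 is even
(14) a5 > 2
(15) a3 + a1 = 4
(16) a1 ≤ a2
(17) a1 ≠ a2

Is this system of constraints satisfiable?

Take a1 = 2, a2 = 3, a3 = 2, a4 = 2, a5 = 4, a6 = 3. Then constraint 4: a4 + a5 = 6; constraint 5: a6 + a2 = 6; constraint 10: a4 - a1 = 0, and every other listed constraint is also met.

Satisfiable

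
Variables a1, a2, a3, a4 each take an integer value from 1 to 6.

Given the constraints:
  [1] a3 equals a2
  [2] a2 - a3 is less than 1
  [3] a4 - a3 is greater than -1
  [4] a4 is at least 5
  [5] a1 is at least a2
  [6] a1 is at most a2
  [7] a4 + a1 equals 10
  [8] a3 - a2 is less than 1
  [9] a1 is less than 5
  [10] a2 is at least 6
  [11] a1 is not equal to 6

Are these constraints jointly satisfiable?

Unsatisfiable

From constraint 4: a4 ≥ 5. From constraints 5 and 10: a1 ≥ a2 ≥ 6. Hence a4 + a1 ≥ 11. But constraint 7 requires a4 + a1 = 10, and 10 < 11. Contradiction.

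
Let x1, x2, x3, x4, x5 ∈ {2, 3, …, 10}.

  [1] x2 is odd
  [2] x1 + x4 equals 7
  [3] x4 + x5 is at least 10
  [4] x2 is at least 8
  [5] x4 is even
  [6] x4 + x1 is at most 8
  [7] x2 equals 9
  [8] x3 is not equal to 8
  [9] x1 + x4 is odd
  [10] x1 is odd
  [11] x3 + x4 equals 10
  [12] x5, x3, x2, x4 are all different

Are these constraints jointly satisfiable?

Take x1 = 3, x2 = 9, x3 = 6, x4 = 4, x5 = 8. Then constraint 2: x1 + x4 = 7; constraint 3: x4 + x5 = 12, and every other listed constraint is also met.

Satisfiable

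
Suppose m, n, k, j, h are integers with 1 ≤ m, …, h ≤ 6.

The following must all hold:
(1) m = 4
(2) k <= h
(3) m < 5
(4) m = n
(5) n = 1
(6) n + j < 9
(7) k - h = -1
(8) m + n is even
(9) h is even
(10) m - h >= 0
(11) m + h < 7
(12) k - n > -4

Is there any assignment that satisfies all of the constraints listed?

Constraint 1 fixes m = 4 and constraint 5 fixes n = 1, but constraint 4 requires m = n. Since 4 ≠ 1, contradiction.

Unsatisfiable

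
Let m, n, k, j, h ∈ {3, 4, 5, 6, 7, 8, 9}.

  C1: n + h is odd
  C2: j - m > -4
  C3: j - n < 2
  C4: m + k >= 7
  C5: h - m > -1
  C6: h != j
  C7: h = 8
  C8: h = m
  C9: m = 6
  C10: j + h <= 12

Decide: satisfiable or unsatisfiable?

Unsatisfiable

Constraint 7 fixes h = 8 and constraint 9 fixes m = 6, but constraint 8 requires h = m. Since 8 ≠ 6, contradiction.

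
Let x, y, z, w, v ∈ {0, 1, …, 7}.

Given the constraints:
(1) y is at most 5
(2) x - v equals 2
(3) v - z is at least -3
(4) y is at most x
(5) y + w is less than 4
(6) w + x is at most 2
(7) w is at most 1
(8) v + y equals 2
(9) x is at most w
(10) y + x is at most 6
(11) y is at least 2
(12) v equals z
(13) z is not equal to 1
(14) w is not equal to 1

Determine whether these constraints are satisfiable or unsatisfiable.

Unsatisfiable

From constraints 4 and 11: x ≥ y and y ≥ 2, so x ≥ 2. From constraints 7 and 9: x ≤ w and w ≤ 1, so x ≤ 1. But 1 < 2, so no value of x works.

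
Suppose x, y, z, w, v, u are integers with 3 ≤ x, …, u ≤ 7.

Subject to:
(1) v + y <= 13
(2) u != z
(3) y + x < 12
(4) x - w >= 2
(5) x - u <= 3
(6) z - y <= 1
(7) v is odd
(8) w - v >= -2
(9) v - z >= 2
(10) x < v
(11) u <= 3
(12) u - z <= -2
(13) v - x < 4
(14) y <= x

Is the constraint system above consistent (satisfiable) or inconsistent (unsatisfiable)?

Constraints 4, 5, 8, 9, and 12 give w − v ≥ -2, v − z ≥ 2, z − u ≥ 2, u − x ≥ -3, x − w ≥ 2.
Adding all 5 inequalities: the left sides telescope to 0, and the right sides sum to (-2) + 2 + 2 + (-3) + 2 = 1. So 0 ≥ 1, which is false.

Unsatisfiable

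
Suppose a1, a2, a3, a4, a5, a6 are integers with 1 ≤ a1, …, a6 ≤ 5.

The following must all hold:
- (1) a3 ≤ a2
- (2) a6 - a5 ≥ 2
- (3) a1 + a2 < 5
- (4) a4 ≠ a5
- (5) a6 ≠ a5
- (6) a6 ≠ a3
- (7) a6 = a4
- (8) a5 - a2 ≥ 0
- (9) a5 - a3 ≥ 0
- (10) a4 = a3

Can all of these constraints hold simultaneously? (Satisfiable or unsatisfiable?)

From constraints 7 and 10, a6 = a4 = a3, so a6 = a3. But constraint 6 says a6 ≠ a3. Contradiction.

Unsatisfiable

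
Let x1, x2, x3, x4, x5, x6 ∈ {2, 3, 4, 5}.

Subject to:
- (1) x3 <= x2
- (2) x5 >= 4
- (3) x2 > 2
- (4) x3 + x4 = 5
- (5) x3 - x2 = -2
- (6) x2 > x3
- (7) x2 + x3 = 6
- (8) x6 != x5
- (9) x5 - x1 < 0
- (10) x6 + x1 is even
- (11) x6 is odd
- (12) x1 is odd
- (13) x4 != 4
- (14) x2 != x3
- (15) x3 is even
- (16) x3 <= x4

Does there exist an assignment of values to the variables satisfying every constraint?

Satisfiable

The assignment x1 = 5, x2 = 4, x3 = 2, x4 = 3, x5 = 4, x6 = 3 works:
  constraint 4 holds since x3 + x4 = 5.
  constraint 5 holds since x3 - x2 = -2.
The rest check out directly.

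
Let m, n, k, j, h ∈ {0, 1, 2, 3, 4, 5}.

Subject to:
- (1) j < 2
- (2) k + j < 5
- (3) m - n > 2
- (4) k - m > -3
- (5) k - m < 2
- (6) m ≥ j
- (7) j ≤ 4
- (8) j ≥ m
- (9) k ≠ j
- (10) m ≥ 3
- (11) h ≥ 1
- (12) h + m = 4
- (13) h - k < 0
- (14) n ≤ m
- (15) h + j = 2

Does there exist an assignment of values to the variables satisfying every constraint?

From constraint 11: h ≥ 1. From constraints 8 and 10: j ≥ m ≥ 3. Hence h + j ≥ 4. But constraint 15 requires h + j = 2, and 2 < 4. Contradiction.

Unsatisfiable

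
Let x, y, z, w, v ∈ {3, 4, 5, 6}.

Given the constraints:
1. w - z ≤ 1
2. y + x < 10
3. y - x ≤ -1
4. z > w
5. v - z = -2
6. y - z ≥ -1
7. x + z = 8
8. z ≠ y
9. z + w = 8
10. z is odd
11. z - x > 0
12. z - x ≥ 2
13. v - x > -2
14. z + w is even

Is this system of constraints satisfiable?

Constraints 3, 6, and 12 give x − y ≥ 1, y − z ≥ -1, z − x ≥ 2.
Adding all 3 inequalities: the left sides telescope to 0, and the right sides sum to 1 + (-1) + 2 = 2. So 0 ≥ 2, which is false.

Unsatisfiable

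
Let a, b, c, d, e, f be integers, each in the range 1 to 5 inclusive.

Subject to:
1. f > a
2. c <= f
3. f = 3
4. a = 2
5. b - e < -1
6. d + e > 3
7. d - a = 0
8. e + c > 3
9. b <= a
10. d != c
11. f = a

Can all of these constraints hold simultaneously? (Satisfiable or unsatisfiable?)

Unsatisfiable

Constraint 3 fixes f = 3 and constraint 4 fixes a = 2, but constraint 11 requires f = a. Since 3 ≠ 2, contradiction.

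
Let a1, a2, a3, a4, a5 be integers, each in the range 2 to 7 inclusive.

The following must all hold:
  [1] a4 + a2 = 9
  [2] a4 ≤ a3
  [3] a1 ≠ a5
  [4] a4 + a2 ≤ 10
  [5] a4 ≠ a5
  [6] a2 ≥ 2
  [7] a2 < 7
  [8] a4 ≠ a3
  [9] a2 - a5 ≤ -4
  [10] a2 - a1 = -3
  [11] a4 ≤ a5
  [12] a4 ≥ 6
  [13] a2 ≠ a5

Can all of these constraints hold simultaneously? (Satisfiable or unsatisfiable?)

The assignment a1 = 6, a2 = 3, a3 = 7, a4 = 6, a5 = 7 works:
  constraint 1 holds since a4 + a2 = 9.
  constraint 4 holds since a4 + a2 = 9.
  constraint 9 holds since a2 - a5 = -4.
The rest check out directly.

Satisfiable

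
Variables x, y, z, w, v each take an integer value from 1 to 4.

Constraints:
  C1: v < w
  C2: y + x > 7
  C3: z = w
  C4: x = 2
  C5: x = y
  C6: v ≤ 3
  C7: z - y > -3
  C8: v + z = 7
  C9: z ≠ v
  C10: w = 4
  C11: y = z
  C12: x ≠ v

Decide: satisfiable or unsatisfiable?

Unsatisfiable

Constraint 4 fixes x = 2 and constraint 10 fixes w = 4. Constraints 3, 5, and 11 give x = y = z = w, so x = w. But 2 ≠ 4 — contradiction.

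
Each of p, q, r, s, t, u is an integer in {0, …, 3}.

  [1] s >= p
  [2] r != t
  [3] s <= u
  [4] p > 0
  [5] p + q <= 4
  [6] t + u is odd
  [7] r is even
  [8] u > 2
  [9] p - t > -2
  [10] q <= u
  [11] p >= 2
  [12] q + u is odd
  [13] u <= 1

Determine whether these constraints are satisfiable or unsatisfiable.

Unsatisfiable

From constraints 1 and 11: s ≥ p and p ≥ 2, so s ≥ 2. From constraints 3 and 13: s ≤ u and u ≤ 1, so s ≤ 1. But 1 < 2, so no value of s works.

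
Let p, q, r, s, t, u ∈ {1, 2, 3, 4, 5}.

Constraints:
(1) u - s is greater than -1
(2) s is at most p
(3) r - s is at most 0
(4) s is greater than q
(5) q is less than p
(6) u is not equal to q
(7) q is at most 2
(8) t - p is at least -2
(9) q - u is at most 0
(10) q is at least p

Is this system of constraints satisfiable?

Unsatisfiable

Constraints 2, 4, and 10 give p ≤ q, q < s, s ≤ p. Chaining: p ≤ q < s ≤ p, which forces p < p — impossible.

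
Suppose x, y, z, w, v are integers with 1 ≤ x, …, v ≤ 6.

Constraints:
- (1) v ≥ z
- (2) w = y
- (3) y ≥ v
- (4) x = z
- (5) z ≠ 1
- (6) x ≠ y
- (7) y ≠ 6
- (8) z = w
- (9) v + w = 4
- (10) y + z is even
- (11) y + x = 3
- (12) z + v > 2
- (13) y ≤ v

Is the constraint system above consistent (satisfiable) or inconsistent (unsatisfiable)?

From constraints 2, 4, and 8, x = z = w = y, so x = y. But constraint 6 says x ≠ y. Contradiction.

Unsatisfiable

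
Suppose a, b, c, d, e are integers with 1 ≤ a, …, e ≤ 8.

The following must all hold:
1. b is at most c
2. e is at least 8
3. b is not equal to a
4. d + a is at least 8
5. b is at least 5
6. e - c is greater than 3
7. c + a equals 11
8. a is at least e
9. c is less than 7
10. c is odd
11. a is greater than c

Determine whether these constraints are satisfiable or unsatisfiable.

From constraints 1 and 5: c ≥ b ≥ 5. From constraints 2 and 8: a ≥ e ≥ 8. Hence c + a ≥ 13. But constraint 7 requires c + a = 11, and 11 < 13. Contradiction.

Unsatisfiable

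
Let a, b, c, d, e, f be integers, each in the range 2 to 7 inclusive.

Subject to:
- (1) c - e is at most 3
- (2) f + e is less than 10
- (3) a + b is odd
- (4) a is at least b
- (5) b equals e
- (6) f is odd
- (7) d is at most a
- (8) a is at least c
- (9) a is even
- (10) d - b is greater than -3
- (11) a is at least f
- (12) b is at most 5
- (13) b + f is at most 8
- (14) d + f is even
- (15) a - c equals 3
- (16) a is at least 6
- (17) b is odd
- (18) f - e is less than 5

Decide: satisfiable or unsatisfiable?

Satisfiable

One satisfying assignment is a = 6, b = 3, c = 3, d = 3, e = 3, f = 5.
For the less obvious constraints — constraint 1: c - e = 0; constraint 2: f + e = 8 — and the others hold by inspection.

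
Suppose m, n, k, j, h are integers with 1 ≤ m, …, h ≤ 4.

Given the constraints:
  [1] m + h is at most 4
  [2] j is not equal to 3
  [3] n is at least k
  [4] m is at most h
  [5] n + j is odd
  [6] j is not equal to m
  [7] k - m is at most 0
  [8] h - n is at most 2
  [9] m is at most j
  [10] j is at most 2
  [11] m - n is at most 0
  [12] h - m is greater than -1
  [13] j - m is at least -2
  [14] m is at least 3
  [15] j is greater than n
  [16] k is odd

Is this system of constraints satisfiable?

Unsatisfiable

From constraints 9 and 14: j ≥ m and m ≥ 3, so j ≥ 3. From constraint 10: j ≤ 2. But 2 < 3, so no value of j works.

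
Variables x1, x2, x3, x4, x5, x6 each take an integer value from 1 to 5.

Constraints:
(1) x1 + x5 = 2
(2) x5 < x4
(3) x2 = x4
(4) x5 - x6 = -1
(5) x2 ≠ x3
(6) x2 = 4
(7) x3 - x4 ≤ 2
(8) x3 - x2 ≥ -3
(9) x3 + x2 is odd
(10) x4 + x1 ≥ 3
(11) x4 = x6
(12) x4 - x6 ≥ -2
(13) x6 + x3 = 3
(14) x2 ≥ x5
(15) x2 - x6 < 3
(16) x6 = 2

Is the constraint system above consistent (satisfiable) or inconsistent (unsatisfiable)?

Unsatisfiable

Constraint 6 fixes x2 = 4 and constraint 16 fixes x6 = 2. Constraints 3 and 11 give x2 = x4 = x6, so x2 = x6. But 4 ≠ 2 — contradiction.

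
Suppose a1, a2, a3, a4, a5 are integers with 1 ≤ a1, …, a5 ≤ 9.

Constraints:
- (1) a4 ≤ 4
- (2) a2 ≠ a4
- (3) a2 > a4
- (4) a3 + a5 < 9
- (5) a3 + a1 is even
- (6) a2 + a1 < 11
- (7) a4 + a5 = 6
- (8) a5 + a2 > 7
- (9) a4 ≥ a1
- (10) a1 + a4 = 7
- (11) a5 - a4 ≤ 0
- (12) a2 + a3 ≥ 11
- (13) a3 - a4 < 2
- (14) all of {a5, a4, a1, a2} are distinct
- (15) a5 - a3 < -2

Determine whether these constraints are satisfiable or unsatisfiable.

Try a1 = 3, a2 = 7, a3 = 5, a4 = 4, a5 = 2.
Check constraint 4: a3 + a5 = 7; constraint 6: a2 + a1 = 10. The remaining constraints are straightforward to verify.

Satisfiable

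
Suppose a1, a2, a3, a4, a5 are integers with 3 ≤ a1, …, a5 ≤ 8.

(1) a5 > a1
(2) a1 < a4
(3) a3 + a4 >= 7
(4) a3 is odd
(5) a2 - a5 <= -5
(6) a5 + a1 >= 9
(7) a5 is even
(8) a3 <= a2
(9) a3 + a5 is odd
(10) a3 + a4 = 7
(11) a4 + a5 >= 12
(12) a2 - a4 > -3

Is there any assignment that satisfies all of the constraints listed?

Satisfiable

Setting (a1, a2, a3, a4, a5) = (3, 3, 3, 4, 8) satisfies everything: constraint 3: a3 + a4 = 7; constraint 5: a2 - a5 = -5; constraint 6: a5 + a1 = 11, and the others follow.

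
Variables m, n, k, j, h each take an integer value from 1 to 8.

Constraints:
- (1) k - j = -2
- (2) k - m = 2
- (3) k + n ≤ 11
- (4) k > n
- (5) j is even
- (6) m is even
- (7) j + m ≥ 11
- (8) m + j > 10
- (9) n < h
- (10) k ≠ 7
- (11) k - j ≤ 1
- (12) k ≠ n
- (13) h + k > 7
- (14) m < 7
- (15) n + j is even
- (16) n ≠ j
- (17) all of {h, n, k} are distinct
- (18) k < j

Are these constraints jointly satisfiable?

Take m = 4, n = 2, k = 6, j = 8, h = 4. Then constraint 1: k - j = -2; constraint 2: k - m = 2; constraint 3: k + n = 8, and every other listed constraint is also met.

Satisfiable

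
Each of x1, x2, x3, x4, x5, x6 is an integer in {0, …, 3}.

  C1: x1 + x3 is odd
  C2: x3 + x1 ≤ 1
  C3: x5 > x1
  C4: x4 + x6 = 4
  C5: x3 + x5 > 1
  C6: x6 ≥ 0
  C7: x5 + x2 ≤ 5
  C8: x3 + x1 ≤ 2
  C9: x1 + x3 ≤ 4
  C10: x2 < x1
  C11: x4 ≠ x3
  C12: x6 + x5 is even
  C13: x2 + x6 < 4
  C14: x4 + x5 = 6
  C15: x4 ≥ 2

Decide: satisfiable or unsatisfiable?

Satisfiable

One satisfying assignment is x1 = 1, x2 = 0, x3 = 0, x4 = 3, x5 = 3, x6 = 1.
For the less obvious constraints — constraint 2: x3 + x1 = 1; constraint 4: x4 + x6 = 4; constraint 5: x3 + x5 = 3 — and the others hold by inspection.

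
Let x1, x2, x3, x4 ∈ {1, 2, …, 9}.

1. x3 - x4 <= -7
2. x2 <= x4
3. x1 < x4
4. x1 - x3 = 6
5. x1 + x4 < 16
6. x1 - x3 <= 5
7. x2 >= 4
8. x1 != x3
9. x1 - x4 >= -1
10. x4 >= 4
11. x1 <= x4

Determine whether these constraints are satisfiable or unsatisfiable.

Unsatisfiable

Constraints 1, 6, and 9 give x4 − x3 ≥ 7, x3 − x1 ≥ -5, x1 − x4 ≥ -1.
Adding all 3 inequalities: the left sides telescope to 0, and the right sides sum to 7 + (-5) + (-1) = 1. So 0 ≥ 1, which is false.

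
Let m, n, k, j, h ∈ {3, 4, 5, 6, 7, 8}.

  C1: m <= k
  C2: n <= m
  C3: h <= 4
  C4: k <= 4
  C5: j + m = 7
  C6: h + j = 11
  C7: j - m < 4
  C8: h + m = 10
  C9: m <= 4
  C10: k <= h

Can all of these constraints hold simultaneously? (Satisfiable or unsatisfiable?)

Unsatisfiable

From constraint 3: h ≤ 4. From constraints 1 and 4: m ≤ k ≤ 4. Hence h + m ≤ 8. But constraint 8 requires h + m = 10, and 10 > 8. Contradiction.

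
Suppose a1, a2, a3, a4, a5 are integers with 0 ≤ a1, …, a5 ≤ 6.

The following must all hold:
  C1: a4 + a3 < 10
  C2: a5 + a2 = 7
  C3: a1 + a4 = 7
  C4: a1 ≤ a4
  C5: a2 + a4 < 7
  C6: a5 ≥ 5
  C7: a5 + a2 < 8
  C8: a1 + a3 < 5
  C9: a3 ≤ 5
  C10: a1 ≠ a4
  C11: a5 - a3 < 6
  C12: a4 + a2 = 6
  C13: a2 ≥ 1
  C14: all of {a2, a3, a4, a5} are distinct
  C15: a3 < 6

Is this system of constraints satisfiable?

Satisfiable

Setting (a1, a2, a3, a4, a5) = (2, 1, 2, 5, 6) satisfies everything: constraint 1: a4 + a3 = 7; constraint 2: a5 + a2 = 7; constraint 3: a1 + a4 = 7, and the others follow.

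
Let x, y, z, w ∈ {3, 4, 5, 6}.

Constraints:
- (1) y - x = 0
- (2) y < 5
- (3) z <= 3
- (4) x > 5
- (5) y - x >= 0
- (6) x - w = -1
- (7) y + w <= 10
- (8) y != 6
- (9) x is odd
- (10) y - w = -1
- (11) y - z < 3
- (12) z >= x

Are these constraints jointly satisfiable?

Unsatisfiable

From constraint 4: x ≥ 6. From constraints 3 and 12: x ≤ z and z ≤ 3, so x ≤ 3. But 3 < 6, so no value of x works.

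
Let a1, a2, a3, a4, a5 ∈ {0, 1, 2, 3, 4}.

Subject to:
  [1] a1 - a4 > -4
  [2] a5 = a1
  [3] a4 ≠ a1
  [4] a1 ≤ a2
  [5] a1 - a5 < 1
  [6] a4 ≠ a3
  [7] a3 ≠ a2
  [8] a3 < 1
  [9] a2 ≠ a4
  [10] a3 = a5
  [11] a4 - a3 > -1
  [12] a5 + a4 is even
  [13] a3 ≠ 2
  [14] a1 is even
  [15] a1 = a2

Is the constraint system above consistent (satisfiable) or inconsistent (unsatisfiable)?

From constraints 2, 10, and 15, a3 = a5 = a1 = a2, so a3 = a2. But constraint 7 says a3 ≠ a2. Contradiction.

Unsatisfiable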